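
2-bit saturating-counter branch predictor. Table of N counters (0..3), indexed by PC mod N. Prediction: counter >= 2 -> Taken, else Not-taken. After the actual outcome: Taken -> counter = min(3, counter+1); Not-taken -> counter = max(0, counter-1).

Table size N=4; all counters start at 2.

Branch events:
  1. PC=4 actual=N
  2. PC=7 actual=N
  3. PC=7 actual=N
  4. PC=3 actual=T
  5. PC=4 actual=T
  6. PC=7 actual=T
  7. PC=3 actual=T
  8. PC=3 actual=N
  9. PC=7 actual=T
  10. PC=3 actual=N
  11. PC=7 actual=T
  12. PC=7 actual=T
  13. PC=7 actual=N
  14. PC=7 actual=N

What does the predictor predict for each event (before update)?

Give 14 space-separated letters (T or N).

Answer: T T N N N N T T T T T T T T

Derivation:
Ev 1: PC=4 idx=0 pred=T actual=N -> ctr[0]=1
Ev 2: PC=7 idx=3 pred=T actual=N -> ctr[3]=1
Ev 3: PC=7 idx=3 pred=N actual=N -> ctr[3]=0
Ev 4: PC=3 idx=3 pred=N actual=T -> ctr[3]=1
Ev 5: PC=4 idx=0 pred=N actual=T -> ctr[0]=2
Ev 6: PC=7 idx=3 pred=N actual=T -> ctr[3]=2
Ev 7: PC=3 idx=3 pred=T actual=T -> ctr[3]=3
Ev 8: PC=3 idx=3 pred=T actual=N -> ctr[3]=2
Ev 9: PC=7 idx=3 pred=T actual=T -> ctr[3]=3
Ev 10: PC=3 idx=3 pred=T actual=N -> ctr[3]=2
Ev 11: PC=7 idx=3 pred=T actual=T -> ctr[3]=3
Ev 12: PC=7 idx=3 pred=T actual=T -> ctr[3]=3
Ev 13: PC=7 idx=3 pred=T actual=N -> ctr[3]=2
Ev 14: PC=7 idx=3 pred=T actual=N -> ctr[3]=1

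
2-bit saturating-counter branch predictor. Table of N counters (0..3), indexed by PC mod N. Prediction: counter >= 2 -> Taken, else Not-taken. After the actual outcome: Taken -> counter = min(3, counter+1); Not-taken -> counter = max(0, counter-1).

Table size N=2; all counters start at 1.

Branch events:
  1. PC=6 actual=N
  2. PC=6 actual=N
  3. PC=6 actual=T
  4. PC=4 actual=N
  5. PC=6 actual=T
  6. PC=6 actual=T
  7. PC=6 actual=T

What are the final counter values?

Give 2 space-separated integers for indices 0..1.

Ev 1: PC=6 idx=0 pred=N actual=N -> ctr[0]=0
Ev 2: PC=6 idx=0 pred=N actual=N -> ctr[0]=0
Ev 3: PC=6 idx=0 pred=N actual=T -> ctr[0]=1
Ev 4: PC=4 idx=0 pred=N actual=N -> ctr[0]=0
Ev 5: PC=6 idx=0 pred=N actual=T -> ctr[0]=1
Ev 6: PC=6 idx=0 pred=N actual=T -> ctr[0]=2
Ev 7: PC=6 idx=0 pred=T actual=T -> ctr[0]=3

Answer: 3 1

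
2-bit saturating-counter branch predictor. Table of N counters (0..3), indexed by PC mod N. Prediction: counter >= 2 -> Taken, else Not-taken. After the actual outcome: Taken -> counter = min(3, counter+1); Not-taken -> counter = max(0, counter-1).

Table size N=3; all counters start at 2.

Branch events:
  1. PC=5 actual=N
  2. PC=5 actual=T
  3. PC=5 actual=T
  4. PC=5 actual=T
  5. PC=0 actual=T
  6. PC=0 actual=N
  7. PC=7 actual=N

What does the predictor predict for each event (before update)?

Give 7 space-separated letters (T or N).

Answer: T N T T T T T

Derivation:
Ev 1: PC=5 idx=2 pred=T actual=N -> ctr[2]=1
Ev 2: PC=5 idx=2 pred=N actual=T -> ctr[2]=2
Ev 3: PC=5 idx=2 pred=T actual=T -> ctr[2]=3
Ev 4: PC=5 idx=2 pred=T actual=T -> ctr[2]=3
Ev 5: PC=0 idx=0 pred=T actual=T -> ctr[0]=3
Ev 6: PC=0 idx=0 pred=T actual=N -> ctr[0]=2
Ev 7: PC=7 idx=1 pred=T actual=N -> ctr[1]=1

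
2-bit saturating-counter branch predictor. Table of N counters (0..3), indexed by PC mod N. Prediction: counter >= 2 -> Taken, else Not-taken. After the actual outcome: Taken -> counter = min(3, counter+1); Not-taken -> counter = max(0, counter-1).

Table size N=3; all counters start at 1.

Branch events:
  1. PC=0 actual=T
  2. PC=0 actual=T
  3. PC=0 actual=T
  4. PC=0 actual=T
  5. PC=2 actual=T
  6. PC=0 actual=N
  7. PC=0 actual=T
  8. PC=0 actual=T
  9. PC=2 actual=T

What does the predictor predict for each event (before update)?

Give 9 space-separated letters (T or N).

Ev 1: PC=0 idx=0 pred=N actual=T -> ctr[0]=2
Ev 2: PC=0 idx=0 pred=T actual=T -> ctr[0]=3
Ev 3: PC=0 idx=0 pred=T actual=T -> ctr[0]=3
Ev 4: PC=0 idx=0 pred=T actual=T -> ctr[0]=3
Ev 5: PC=2 idx=2 pred=N actual=T -> ctr[2]=2
Ev 6: PC=0 idx=0 pred=T actual=N -> ctr[0]=2
Ev 7: PC=0 idx=0 pred=T actual=T -> ctr[0]=3
Ev 8: PC=0 idx=0 pred=T actual=T -> ctr[0]=3
Ev 9: PC=2 idx=2 pred=T actual=T -> ctr[2]=3

Answer: N T T T N T T T T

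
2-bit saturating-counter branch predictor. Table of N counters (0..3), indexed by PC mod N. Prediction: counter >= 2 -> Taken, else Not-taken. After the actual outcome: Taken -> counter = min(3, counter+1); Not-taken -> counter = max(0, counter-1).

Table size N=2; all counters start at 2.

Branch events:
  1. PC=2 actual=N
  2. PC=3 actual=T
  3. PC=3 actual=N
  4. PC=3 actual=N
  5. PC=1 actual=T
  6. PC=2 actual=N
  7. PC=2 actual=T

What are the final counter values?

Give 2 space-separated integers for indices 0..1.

Answer: 1 2

Derivation:
Ev 1: PC=2 idx=0 pred=T actual=N -> ctr[0]=1
Ev 2: PC=3 idx=1 pred=T actual=T -> ctr[1]=3
Ev 3: PC=3 idx=1 pred=T actual=N -> ctr[1]=2
Ev 4: PC=3 idx=1 pred=T actual=N -> ctr[1]=1
Ev 5: PC=1 idx=1 pred=N actual=T -> ctr[1]=2
Ev 6: PC=2 idx=0 pred=N actual=N -> ctr[0]=0
Ev 7: PC=2 idx=0 pred=N actual=T -> ctr[0]=1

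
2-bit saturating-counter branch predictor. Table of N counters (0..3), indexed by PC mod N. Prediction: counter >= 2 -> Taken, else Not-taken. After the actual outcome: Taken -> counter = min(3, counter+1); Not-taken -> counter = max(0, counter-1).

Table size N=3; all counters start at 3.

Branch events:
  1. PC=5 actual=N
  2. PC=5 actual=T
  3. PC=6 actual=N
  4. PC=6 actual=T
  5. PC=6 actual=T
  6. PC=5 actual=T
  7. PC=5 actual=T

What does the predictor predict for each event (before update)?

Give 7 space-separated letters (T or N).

Ev 1: PC=5 idx=2 pred=T actual=N -> ctr[2]=2
Ev 2: PC=5 idx=2 pred=T actual=T -> ctr[2]=3
Ev 3: PC=6 idx=0 pred=T actual=N -> ctr[0]=2
Ev 4: PC=6 idx=0 pred=T actual=T -> ctr[0]=3
Ev 5: PC=6 idx=0 pred=T actual=T -> ctr[0]=3
Ev 6: PC=5 idx=2 pred=T actual=T -> ctr[2]=3
Ev 7: PC=5 idx=2 pred=T actual=T -> ctr[2]=3

Answer: T T T T T T T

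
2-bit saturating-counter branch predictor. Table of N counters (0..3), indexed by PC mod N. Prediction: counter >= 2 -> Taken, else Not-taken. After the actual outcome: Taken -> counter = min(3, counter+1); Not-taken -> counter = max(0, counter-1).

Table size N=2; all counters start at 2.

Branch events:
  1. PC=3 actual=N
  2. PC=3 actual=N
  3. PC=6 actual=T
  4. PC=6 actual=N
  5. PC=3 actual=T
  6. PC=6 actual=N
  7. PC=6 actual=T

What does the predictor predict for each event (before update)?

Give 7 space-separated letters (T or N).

Answer: T N T T N T N

Derivation:
Ev 1: PC=3 idx=1 pred=T actual=N -> ctr[1]=1
Ev 2: PC=3 idx=1 pred=N actual=N -> ctr[1]=0
Ev 3: PC=6 idx=0 pred=T actual=T -> ctr[0]=3
Ev 4: PC=6 idx=0 pred=T actual=N -> ctr[0]=2
Ev 5: PC=3 idx=1 pred=N actual=T -> ctr[1]=1
Ev 6: PC=6 idx=0 pred=T actual=N -> ctr[0]=1
Ev 7: PC=6 idx=0 pred=N actual=T -> ctr[0]=2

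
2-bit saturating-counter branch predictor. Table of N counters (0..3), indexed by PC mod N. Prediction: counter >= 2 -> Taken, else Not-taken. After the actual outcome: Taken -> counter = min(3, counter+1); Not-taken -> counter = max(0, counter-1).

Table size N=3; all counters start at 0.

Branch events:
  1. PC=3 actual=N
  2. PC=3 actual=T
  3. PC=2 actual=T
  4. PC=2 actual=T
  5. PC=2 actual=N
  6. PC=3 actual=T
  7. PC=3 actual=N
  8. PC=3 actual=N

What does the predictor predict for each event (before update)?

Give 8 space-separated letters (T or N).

Answer: N N N N T N T N

Derivation:
Ev 1: PC=3 idx=0 pred=N actual=N -> ctr[0]=0
Ev 2: PC=3 idx=0 pred=N actual=T -> ctr[0]=1
Ev 3: PC=2 idx=2 pred=N actual=T -> ctr[2]=1
Ev 4: PC=2 idx=2 pred=N actual=T -> ctr[2]=2
Ev 5: PC=2 idx=2 pred=T actual=N -> ctr[2]=1
Ev 6: PC=3 idx=0 pred=N actual=T -> ctr[0]=2
Ev 7: PC=3 idx=0 pred=T actual=N -> ctr[0]=1
Ev 8: PC=3 idx=0 pred=N actual=N -> ctr[0]=0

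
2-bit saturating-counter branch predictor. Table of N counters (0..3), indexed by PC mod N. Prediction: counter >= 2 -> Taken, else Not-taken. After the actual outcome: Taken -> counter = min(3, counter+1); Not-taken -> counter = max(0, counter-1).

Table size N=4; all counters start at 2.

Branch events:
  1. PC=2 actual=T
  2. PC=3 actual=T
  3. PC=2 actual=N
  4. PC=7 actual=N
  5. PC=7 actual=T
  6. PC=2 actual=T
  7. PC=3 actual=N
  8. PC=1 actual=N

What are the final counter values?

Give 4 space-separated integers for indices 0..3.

Ev 1: PC=2 idx=2 pred=T actual=T -> ctr[2]=3
Ev 2: PC=3 idx=3 pred=T actual=T -> ctr[3]=3
Ev 3: PC=2 idx=2 pred=T actual=N -> ctr[2]=2
Ev 4: PC=7 idx=3 pred=T actual=N -> ctr[3]=2
Ev 5: PC=7 idx=3 pred=T actual=T -> ctr[3]=3
Ev 6: PC=2 idx=2 pred=T actual=T -> ctr[2]=3
Ev 7: PC=3 idx=3 pred=T actual=N -> ctr[3]=2
Ev 8: PC=1 idx=1 pred=T actual=N -> ctr[1]=1

Answer: 2 1 3 2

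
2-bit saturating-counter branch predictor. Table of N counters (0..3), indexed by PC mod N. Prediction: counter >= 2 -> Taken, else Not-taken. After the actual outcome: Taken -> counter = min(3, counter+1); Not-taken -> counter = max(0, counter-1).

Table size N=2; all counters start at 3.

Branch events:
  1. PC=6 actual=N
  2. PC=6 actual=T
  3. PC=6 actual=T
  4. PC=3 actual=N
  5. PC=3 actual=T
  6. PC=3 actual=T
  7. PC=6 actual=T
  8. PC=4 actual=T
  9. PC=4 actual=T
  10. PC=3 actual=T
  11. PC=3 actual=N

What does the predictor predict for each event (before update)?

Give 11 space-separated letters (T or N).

Ev 1: PC=6 idx=0 pred=T actual=N -> ctr[0]=2
Ev 2: PC=6 idx=0 pred=T actual=T -> ctr[0]=3
Ev 3: PC=6 idx=0 pred=T actual=T -> ctr[0]=3
Ev 4: PC=3 idx=1 pred=T actual=N -> ctr[1]=2
Ev 5: PC=3 idx=1 pred=T actual=T -> ctr[1]=3
Ev 6: PC=3 idx=1 pred=T actual=T -> ctr[1]=3
Ev 7: PC=6 idx=0 pred=T actual=T -> ctr[0]=3
Ev 8: PC=4 idx=0 pred=T actual=T -> ctr[0]=3
Ev 9: PC=4 idx=0 pred=T actual=T -> ctr[0]=3
Ev 10: PC=3 idx=1 pred=T actual=T -> ctr[1]=3
Ev 11: PC=3 idx=1 pred=T actual=N -> ctr[1]=2

Answer: T T T T T T T T T T T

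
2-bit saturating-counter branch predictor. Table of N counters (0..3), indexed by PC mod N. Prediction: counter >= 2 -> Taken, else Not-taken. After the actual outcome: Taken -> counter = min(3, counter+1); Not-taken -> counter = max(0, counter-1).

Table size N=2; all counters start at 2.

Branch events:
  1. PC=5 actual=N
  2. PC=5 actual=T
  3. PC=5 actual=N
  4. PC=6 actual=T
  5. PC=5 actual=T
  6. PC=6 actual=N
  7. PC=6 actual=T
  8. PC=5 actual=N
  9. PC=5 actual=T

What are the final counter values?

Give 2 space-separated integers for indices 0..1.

Answer: 3 2

Derivation:
Ev 1: PC=5 idx=1 pred=T actual=N -> ctr[1]=1
Ev 2: PC=5 idx=1 pred=N actual=T -> ctr[1]=2
Ev 3: PC=5 idx=1 pred=T actual=N -> ctr[1]=1
Ev 4: PC=6 idx=0 pred=T actual=T -> ctr[0]=3
Ev 5: PC=5 idx=1 pred=N actual=T -> ctr[1]=2
Ev 6: PC=6 idx=0 pred=T actual=N -> ctr[0]=2
Ev 7: PC=6 idx=0 pred=T actual=T -> ctr[0]=3
Ev 8: PC=5 idx=1 pred=T actual=N -> ctr[1]=1
Ev 9: PC=5 idx=1 pred=N actual=T -> ctr[1]=2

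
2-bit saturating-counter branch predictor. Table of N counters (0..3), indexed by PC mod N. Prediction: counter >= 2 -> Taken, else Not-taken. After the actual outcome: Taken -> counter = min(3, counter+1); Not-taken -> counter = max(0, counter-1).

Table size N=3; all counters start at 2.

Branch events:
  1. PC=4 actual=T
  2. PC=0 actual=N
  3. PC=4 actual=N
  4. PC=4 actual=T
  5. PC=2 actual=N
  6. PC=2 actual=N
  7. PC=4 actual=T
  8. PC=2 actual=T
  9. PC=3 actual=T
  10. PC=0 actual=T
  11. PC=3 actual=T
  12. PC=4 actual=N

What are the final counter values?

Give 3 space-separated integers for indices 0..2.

Ev 1: PC=4 idx=1 pred=T actual=T -> ctr[1]=3
Ev 2: PC=0 idx=0 pred=T actual=N -> ctr[0]=1
Ev 3: PC=4 idx=1 pred=T actual=N -> ctr[1]=2
Ev 4: PC=4 idx=1 pred=T actual=T -> ctr[1]=3
Ev 5: PC=2 idx=2 pred=T actual=N -> ctr[2]=1
Ev 6: PC=2 idx=2 pred=N actual=N -> ctr[2]=0
Ev 7: PC=4 idx=1 pred=T actual=T -> ctr[1]=3
Ev 8: PC=2 idx=2 pred=N actual=T -> ctr[2]=1
Ev 9: PC=3 idx=0 pred=N actual=T -> ctr[0]=2
Ev 10: PC=0 idx=0 pred=T actual=T -> ctr[0]=3
Ev 11: PC=3 idx=0 pred=T actual=T -> ctr[0]=3
Ev 12: PC=4 idx=1 pred=T actual=N -> ctr[1]=2

Answer: 3 2 1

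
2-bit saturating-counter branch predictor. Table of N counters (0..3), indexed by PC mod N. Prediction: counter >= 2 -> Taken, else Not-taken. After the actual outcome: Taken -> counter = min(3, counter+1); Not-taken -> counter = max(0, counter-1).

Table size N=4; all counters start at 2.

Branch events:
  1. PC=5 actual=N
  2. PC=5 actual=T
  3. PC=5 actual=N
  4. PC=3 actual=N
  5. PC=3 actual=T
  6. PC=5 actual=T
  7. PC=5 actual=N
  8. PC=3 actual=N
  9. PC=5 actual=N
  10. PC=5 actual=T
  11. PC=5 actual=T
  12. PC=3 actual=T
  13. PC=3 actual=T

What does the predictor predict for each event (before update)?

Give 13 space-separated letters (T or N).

Ev 1: PC=5 idx=1 pred=T actual=N -> ctr[1]=1
Ev 2: PC=5 idx=1 pred=N actual=T -> ctr[1]=2
Ev 3: PC=5 idx=1 pred=T actual=N -> ctr[1]=1
Ev 4: PC=3 idx=3 pred=T actual=N -> ctr[3]=1
Ev 5: PC=3 idx=3 pred=N actual=T -> ctr[3]=2
Ev 6: PC=5 idx=1 pred=N actual=T -> ctr[1]=2
Ev 7: PC=5 idx=1 pred=T actual=N -> ctr[1]=1
Ev 8: PC=3 idx=3 pred=T actual=N -> ctr[3]=1
Ev 9: PC=5 idx=1 pred=N actual=N -> ctr[1]=0
Ev 10: PC=5 idx=1 pred=N actual=T -> ctr[1]=1
Ev 11: PC=5 idx=1 pred=N actual=T -> ctr[1]=2
Ev 12: PC=3 idx=3 pred=N actual=T -> ctr[3]=2
Ev 13: PC=3 idx=3 pred=T actual=T -> ctr[3]=3

Answer: T N T T N N T T N N N N T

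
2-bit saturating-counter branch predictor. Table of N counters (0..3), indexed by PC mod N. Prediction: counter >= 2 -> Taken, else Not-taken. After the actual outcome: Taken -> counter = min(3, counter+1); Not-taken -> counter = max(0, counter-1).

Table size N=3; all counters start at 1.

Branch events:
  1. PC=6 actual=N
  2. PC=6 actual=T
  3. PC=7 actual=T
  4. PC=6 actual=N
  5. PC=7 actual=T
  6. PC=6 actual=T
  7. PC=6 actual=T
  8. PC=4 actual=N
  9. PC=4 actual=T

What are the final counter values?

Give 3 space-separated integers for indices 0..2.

Answer: 2 3 1

Derivation:
Ev 1: PC=6 idx=0 pred=N actual=N -> ctr[0]=0
Ev 2: PC=6 idx=0 pred=N actual=T -> ctr[0]=1
Ev 3: PC=7 idx=1 pred=N actual=T -> ctr[1]=2
Ev 4: PC=6 idx=0 pred=N actual=N -> ctr[0]=0
Ev 5: PC=7 idx=1 pred=T actual=T -> ctr[1]=3
Ev 6: PC=6 idx=0 pred=N actual=T -> ctr[0]=1
Ev 7: PC=6 idx=0 pred=N actual=T -> ctr[0]=2
Ev 8: PC=4 idx=1 pred=T actual=N -> ctr[1]=2
Ev 9: PC=4 idx=1 pred=T actual=T -> ctr[1]=3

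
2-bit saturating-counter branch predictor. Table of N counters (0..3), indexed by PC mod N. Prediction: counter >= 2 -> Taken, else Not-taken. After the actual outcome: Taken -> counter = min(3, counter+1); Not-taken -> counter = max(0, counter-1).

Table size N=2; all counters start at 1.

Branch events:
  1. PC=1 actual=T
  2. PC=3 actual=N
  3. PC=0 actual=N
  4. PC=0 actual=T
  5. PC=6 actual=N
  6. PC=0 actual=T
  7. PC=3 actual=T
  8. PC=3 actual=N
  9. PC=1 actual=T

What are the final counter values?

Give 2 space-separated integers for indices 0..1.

Ev 1: PC=1 idx=1 pred=N actual=T -> ctr[1]=2
Ev 2: PC=3 idx=1 pred=T actual=N -> ctr[1]=1
Ev 3: PC=0 idx=0 pred=N actual=N -> ctr[0]=0
Ev 4: PC=0 idx=0 pred=N actual=T -> ctr[0]=1
Ev 5: PC=6 idx=0 pred=N actual=N -> ctr[0]=0
Ev 6: PC=0 idx=0 pred=N actual=T -> ctr[0]=1
Ev 7: PC=3 idx=1 pred=N actual=T -> ctr[1]=2
Ev 8: PC=3 idx=1 pred=T actual=N -> ctr[1]=1
Ev 9: PC=1 idx=1 pred=N actual=T -> ctr[1]=2

Answer: 1 2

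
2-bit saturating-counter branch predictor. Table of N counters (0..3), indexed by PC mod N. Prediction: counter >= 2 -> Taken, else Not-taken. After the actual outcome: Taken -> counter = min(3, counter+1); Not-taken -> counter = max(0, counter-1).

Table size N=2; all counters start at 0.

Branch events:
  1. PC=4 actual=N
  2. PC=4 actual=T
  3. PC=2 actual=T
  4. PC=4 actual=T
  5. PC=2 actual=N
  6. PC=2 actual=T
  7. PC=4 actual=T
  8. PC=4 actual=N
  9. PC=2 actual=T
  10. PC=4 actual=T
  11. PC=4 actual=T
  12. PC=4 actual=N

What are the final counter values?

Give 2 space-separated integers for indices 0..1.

Ev 1: PC=4 idx=0 pred=N actual=N -> ctr[0]=0
Ev 2: PC=4 idx=0 pred=N actual=T -> ctr[0]=1
Ev 3: PC=2 idx=0 pred=N actual=T -> ctr[0]=2
Ev 4: PC=4 idx=0 pred=T actual=T -> ctr[0]=3
Ev 5: PC=2 idx=0 pred=T actual=N -> ctr[0]=2
Ev 6: PC=2 idx=0 pred=T actual=T -> ctr[0]=3
Ev 7: PC=4 idx=0 pred=T actual=T -> ctr[0]=3
Ev 8: PC=4 idx=0 pred=T actual=N -> ctr[0]=2
Ev 9: PC=2 idx=0 pred=T actual=T -> ctr[0]=3
Ev 10: PC=4 idx=0 pred=T actual=T -> ctr[0]=3
Ev 11: PC=4 idx=0 pred=T actual=T -> ctr[0]=3
Ev 12: PC=4 idx=0 pred=T actual=N -> ctr[0]=2

Answer: 2 0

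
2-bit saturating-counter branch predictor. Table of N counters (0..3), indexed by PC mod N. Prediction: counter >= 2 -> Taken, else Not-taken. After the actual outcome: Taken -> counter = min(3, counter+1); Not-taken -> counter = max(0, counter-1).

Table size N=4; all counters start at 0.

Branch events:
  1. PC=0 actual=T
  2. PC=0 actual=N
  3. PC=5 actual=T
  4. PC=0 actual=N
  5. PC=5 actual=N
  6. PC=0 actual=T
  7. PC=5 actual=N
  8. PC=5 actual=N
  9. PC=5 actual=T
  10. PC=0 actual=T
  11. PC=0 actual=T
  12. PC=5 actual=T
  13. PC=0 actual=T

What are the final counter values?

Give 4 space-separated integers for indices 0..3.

Answer: 3 2 0 0

Derivation:
Ev 1: PC=0 idx=0 pred=N actual=T -> ctr[0]=1
Ev 2: PC=0 idx=0 pred=N actual=N -> ctr[0]=0
Ev 3: PC=5 idx=1 pred=N actual=T -> ctr[1]=1
Ev 4: PC=0 idx=0 pred=N actual=N -> ctr[0]=0
Ev 5: PC=5 idx=1 pred=N actual=N -> ctr[1]=0
Ev 6: PC=0 idx=0 pred=N actual=T -> ctr[0]=1
Ev 7: PC=5 idx=1 pred=N actual=N -> ctr[1]=0
Ev 8: PC=5 idx=1 pred=N actual=N -> ctr[1]=0
Ev 9: PC=5 idx=1 pred=N actual=T -> ctr[1]=1
Ev 10: PC=0 idx=0 pred=N actual=T -> ctr[0]=2
Ev 11: PC=0 idx=0 pred=T actual=T -> ctr[0]=3
Ev 12: PC=5 idx=1 pred=N actual=T -> ctr[1]=2
Ev 13: PC=0 idx=0 pred=T actual=T -> ctr[0]=3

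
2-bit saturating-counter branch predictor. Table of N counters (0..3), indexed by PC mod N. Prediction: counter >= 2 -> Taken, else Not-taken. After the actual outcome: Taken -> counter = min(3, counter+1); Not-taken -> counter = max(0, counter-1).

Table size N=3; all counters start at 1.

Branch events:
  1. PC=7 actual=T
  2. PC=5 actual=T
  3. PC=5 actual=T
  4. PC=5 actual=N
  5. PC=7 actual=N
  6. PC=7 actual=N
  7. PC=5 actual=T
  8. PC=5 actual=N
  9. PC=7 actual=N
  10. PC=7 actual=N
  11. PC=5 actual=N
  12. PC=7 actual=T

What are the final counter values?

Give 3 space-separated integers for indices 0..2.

Answer: 1 1 1

Derivation:
Ev 1: PC=7 idx=1 pred=N actual=T -> ctr[1]=2
Ev 2: PC=5 idx=2 pred=N actual=T -> ctr[2]=2
Ev 3: PC=5 idx=2 pred=T actual=T -> ctr[2]=3
Ev 4: PC=5 idx=2 pred=T actual=N -> ctr[2]=2
Ev 5: PC=7 idx=1 pred=T actual=N -> ctr[1]=1
Ev 6: PC=7 idx=1 pred=N actual=N -> ctr[1]=0
Ev 7: PC=5 idx=2 pred=T actual=T -> ctr[2]=3
Ev 8: PC=5 idx=2 pred=T actual=N -> ctr[2]=2
Ev 9: PC=7 idx=1 pred=N actual=N -> ctr[1]=0
Ev 10: PC=7 idx=1 pred=N actual=N -> ctr[1]=0
Ev 11: PC=5 idx=2 pred=T actual=N -> ctr[2]=1
Ev 12: PC=7 idx=1 pred=N actual=T -> ctr[1]=1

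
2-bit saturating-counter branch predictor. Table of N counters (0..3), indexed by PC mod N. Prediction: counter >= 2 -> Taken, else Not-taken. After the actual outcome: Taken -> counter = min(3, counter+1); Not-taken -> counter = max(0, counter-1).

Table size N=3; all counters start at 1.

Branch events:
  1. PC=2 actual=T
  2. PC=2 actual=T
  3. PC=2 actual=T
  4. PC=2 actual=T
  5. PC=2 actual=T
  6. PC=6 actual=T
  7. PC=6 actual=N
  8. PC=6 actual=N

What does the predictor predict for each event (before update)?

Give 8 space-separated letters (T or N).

Answer: N T T T T N T N

Derivation:
Ev 1: PC=2 idx=2 pred=N actual=T -> ctr[2]=2
Ev 2: PC=2 idx=2 pred=T actual=T -> ctr[2]=3
Ev 3: PC=2 idx=2 pred=T actual=T -> ctr[2]=3
Ev 4: PC=2 idx=2 pred=T actual=T -> ctr[2]=3
Ev 5: PC=2 idx=2 pred=T actual=T -> ctr[2]=3
Ev 6: PC=6 idx=0 pred=N actual=T -> ctr[0]=2
Ev 7: PC=6 idx=0 pred=T actual=N -> ctr[0]=1
Ev 8: PC=6 idx=0 pred=N actual=N -> ctr[0]=0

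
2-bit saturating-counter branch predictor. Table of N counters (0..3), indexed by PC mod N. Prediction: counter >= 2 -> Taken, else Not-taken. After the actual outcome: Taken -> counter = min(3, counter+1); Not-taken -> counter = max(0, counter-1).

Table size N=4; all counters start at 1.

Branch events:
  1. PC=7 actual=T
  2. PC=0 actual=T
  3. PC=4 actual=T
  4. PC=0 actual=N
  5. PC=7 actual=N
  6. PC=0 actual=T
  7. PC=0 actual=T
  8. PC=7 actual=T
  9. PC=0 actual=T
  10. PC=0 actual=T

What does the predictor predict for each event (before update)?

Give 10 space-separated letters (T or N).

Ev 1: PC=7 idx=3 pred=N actual=T -> ctr[3]=2
Ev 2: PC=0 idx=0 pred=N actual=T -> ctr[0]=2
Ev 3: PC=4 idx=0 pred=T actual=T -> ctr[0]=3
Ev 4: PC=0 idx=0 pred=T actual=N -> ctr[0]=2
Ev 5: PC=7 idx=3 pred=T actual=N -> ctr[3]=1
Ev 6: PC=0 idx=0 pred=T actual=T -> ctr[0]=3
Ev 7: PC=0 idx=0 pred=T actual=T -> ctr[0]=3
Ev 8: PC=7 idx=3 pred=N actual=T -> ctr[3]=2
Ev 9: PC=0 idx=0 pred=T actual=T -> ctr[0]=3
Ev 10: PC=0 idx=0 pred=T actual=T -> ctr[0]=3

Answer: N N T T T T T N T T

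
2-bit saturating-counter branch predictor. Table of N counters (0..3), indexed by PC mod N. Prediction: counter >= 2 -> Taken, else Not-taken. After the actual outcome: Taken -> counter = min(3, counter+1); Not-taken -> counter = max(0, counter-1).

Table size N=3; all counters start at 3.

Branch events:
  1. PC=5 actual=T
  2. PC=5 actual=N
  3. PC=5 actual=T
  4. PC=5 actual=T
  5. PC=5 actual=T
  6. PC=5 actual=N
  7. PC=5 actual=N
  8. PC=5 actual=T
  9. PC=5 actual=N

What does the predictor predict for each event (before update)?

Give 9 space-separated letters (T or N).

Ev 1: PC=5 idx=2 pred=T actual=T -> ctr[2]=3
Ev 2: PC=5 idx=2 pred=T actual=N -> ctr[2]=2
Ev 3: PC=5 idx=2 pred=T actual=T -> ctr[2]=3
Ev 4: PC=5 idx=2 pred=T actual=T -> ctr[2]=3
Ev 5: PC=5 idx=2 pred=T actual=T -> ctr[2]=3
Ev 6: PC=5 idx=2 pred=T actual=N -> ctr[2]=2
Ev 7: PC=5 idx=2 pred=T actual=N -> ctr[2]=1
Ev 8: PC=5 idx=2 pred=N actual=T -> ctr[2]=2
Ev 9: PC=5 idx=2 pred=T actual=N -> ctr[2]=1

Answer: T T T T T T T N T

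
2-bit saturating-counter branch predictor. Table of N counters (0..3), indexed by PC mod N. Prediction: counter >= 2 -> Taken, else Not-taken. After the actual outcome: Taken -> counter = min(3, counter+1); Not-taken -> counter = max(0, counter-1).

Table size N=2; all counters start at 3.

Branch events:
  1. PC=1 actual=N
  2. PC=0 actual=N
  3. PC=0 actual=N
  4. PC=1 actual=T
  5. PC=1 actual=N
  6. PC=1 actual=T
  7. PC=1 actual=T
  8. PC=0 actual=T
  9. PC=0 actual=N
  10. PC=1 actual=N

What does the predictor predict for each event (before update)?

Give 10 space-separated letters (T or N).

Ev 1: PC=1 idx=1 pred=T actual=N -> ctr[1]=2
Ev 2: PC=0 idx=0 pred=T actual=N -> ctr[0]=2
Ev 3: PC=0 idx=0 pred=T actual=N -> ctr[0]=1
Ev 4: PC=1 idx=1 pred=T actual=T -> ctr[1]=3
Ev 5: PC=1 idx=1 pred=T actual=N -> ctr[1]=2
Ev 6: PC=1 idx=1 pred=T actual=T -> ctr[1]=3
Ev 7: PC=1 idx=1 pred=T actual=T -> ctr[1]=3
Ev 8: PC=0 idx=0 pred=N actual=T -> ctr[0]=2
Ev 9: PC=0 idx=0 pred=T actual=N -> ctr[0]=1
Ev 10: PC=1 idx=1 pred=T actual=N -> ctr[1]=2

Answer: T T T T T T T N T T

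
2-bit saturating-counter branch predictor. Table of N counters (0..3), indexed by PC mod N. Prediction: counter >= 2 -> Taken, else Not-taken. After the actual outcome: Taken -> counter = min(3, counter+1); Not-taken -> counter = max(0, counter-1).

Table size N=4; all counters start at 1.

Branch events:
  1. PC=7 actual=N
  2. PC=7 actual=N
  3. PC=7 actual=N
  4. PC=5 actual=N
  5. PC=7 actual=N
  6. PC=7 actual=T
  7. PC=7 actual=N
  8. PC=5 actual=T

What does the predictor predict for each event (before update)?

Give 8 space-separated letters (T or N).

Ev 1: PC=7 idx=3 pred=N actual=N -> ctr[3]=0
Ev 2: PC=7 idx=3 pred=N actual=N -> ctr[3]=0
Ev 3: PC=7 idx=3 pred=N actual=N -> ctr[3]=0
Ev 4: PC=5 idx=1 pred=N actual=N -> ctr[1]=0
Ev 5: PC=7 idx=3 pred=N actual=N -> ctr[3]=0
Ev 6: PC=7 idx=3 pred=N actual=T -> ctr[3]=1
Ev 7: PC=7 idx=3 pred=N actual=N -> ctr[3]=0
Ev 8: PC=5 idx=1 pred=N actual=T -> ctr[1]=1

Answer: N N N N N N N N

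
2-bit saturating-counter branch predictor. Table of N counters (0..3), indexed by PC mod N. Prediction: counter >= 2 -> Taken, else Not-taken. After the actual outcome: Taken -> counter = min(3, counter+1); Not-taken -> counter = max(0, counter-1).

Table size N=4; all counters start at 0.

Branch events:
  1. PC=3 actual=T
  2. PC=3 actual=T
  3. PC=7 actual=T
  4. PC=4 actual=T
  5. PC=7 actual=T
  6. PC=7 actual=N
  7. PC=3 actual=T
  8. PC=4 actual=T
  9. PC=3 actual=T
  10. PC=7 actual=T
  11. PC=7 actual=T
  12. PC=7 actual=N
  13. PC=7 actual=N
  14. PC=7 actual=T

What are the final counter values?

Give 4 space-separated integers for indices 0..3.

Ev 1: PC=3 idx=3 pred=N actual=T -> ctr[3]=1
Ev 2: PC=3 idx=3 pred=N actual=T -> ctr[3]=2
Ev 3: PC=7 idx=3 pred=T actual=T -> ctr[3]=3
Ev 4: PC=4 idx=0 pred=N actual=T -> ctr[0]=1
Ev 5: PC=7 idx=3 pred=T actual=T -> ctr[3]=3
Ev 6: PC=7 idx=3 pred=T actual=N -> ctr[3]=2
Ev 7: PC=3 idx=3 pred=T actual=T -> ctr[3]=3
Ev 8: PC=4 idx=0 pred=N actual=T -> ctr[0]=2
Ev 9: PC=3 idx=3 pred=T actual=T -> ctr[3]=3
Ev 10: PC=7 idx=3 pred=T actual=T -> ctr[3]=3
Ev 11: PC=7 idx=3 pred=T actual=T -> ctr[3]=3
Ev 12: PC=7 idx=3 pred=T actual=N -> ctr[3]=2
Ev 13: PC=7 idx=3 pred=T actual=N -> ctr[3]=1
Ev 14: PC=7 idx=3 pred=N actual=T -> ctr[3]=2

Answer: 2 0 0 2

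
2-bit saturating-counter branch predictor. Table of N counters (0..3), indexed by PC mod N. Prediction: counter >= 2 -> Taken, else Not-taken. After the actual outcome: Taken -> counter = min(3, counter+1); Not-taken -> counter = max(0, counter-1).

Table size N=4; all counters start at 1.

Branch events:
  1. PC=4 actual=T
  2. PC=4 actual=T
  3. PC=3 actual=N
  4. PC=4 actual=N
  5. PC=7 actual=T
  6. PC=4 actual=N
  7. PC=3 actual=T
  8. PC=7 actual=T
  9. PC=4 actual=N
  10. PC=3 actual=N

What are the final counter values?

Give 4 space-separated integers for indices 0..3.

Answer: 0 1 1 2

Derivation:
Ev 1: PC=4 idx=0 pred=N actual=T -> ctr[0]=2
Ev 2: PC=4 idx=0 pred=T actual=T -> ctr[0]=3
Ev 3: PC=3 idx=3 pred=N actual=N -> ctr[3]=0
Ev 4: PC=4 idx=0 pred=T actual=N -> ctr[0]=2
Ev 5: PC=7 idx=3 pred=N actual=T -> ctr[3]=1
Ev 6: PC=4 idx=0 pred=T actual=N -> ctr[0]=1
Ev 7: PC=3 idx=3 pred=N actual=T -> ctr[3]=2
Ev 8: PC=7 idx=3 pred=T actual=T -> ctr[3]=3
Ev 9: PC=4 idx=0 pred=N actual=N -> ctr[0]=0
Ev 10: PC=3 idx=3 pred=T actual=N -> ctr[3]=2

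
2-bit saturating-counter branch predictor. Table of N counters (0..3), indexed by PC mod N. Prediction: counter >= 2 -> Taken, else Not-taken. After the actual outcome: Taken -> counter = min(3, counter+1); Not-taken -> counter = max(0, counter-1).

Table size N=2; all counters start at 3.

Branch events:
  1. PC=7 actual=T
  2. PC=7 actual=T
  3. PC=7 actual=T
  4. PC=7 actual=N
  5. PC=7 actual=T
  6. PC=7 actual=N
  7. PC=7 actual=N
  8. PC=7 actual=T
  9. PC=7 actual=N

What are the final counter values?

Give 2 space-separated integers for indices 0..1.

Answer: 3 1

Derivation:
Ev 1: PC=7 idx=1 pred=T actual=T -> ctr[1]=3
Ev 2: PC=7 idx=1 pred=T actual=T -> ctr[1]=3
Ev 3: PC=7 idx=1 pred=T actual=T -> ctr[1]=3
Ev 4: PC=7 idx=1 pred=T actual=N -> ctr[1]=2
Ev 5: PC=7 idx=1 pred=T actual=T -> ctr[1]=3
Ev 6: PC=7 idx=1 pred=T actual=N -> ctr[1]=2
Ev 7: PC=7 idx=1 pred=T actual=N -> ctr[1]=1
Ev 8: PC=7 idx=1 pred=N actual=T -> ctr[1]=2
Ev 9: PC=7 idx=1 pred=T actual=N -> ctr[1]=1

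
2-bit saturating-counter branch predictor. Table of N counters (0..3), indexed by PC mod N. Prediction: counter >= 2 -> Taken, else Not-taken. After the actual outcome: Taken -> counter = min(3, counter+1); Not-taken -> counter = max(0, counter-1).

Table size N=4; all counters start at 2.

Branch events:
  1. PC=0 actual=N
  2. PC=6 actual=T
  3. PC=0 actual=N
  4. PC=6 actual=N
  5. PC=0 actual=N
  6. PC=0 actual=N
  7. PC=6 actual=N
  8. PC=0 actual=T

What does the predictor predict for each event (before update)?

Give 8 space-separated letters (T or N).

Answer: T T N T N N T N

Derivation:
Ev 1: PC=0 idx=0 pred=T actual=N -> ctr[0]=1
Ev 2: PC=6 idx=2 pred=T actual=T -> ctr[2]=3
Ev 3: PC=0 idx=0 pred=N actual=N -> ctr[0]=0
Ev 4: PC=6 idx=2 pred=T actual=N -> ctr[2]=2
Ev 5: PC=0 idx=0 pred=N actual=N -> ctr[0]=0
Ev 6: PC=0 idx=0 pred=N actual=N -> ctr[0]=0
Ev 7: PC=6 idx=2 pred=T actual=N -> ctr[2]=1
Ev 8: PC=0 idx=0 pred=N actual=T -> ctr[0]=1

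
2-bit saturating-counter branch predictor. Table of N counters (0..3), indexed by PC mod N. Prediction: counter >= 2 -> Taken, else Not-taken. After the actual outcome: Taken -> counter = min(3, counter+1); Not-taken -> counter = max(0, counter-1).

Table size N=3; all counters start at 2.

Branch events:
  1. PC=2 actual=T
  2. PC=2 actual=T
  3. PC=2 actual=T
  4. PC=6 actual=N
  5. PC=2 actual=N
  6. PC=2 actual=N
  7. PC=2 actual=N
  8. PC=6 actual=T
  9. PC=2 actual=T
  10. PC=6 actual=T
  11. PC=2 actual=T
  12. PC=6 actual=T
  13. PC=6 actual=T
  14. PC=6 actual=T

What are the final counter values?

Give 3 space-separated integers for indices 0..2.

Ev 1: PC=2 idx=2 pred=T actual=T -> ctr[2]=3
Ev 2: PC=2 idx=2 pred=T actual=T -> ctr[2]=3
Ev 3: PC=2 idx=2 pred=T actual=T -> ctr[2]=3
Ev 4: PC=6 idx=0 pred=T actual=N -> ctr[0]=1
Ev 5: PC=2 idx=2 pred=T actual=N -> ctr[2]=2
Ev 6: PC=2 idx=2 pred=T actual=N -> ctr[2]=1
Ev 7: PC=2 idx=2 pred=N actual=N -> ctr[2]=0
Ev 8: PC=6 idx=0 pred=N actual=T -> ctr[0]=2
Ev 9: PC=2 idx=2 pred=N actual=T -> ctr[2]=1
Ev 10: PC=6 idx=0 pred=T actual=T -> ctr[0]=3
Ev 11: PC=2 idx=2 pred=N actual=T -> ctr[2]=2
Ev 12: PC=6 idx=0 pred=T actual=T -> ctr[0]=3
Ev 13: PC=6 idx=0 pred=T actual=T -> ctr[0]=3
Ev 14: PC=6 idx=0 pred=T actual=T -> ctr[0]=3

Answer: 3 2 2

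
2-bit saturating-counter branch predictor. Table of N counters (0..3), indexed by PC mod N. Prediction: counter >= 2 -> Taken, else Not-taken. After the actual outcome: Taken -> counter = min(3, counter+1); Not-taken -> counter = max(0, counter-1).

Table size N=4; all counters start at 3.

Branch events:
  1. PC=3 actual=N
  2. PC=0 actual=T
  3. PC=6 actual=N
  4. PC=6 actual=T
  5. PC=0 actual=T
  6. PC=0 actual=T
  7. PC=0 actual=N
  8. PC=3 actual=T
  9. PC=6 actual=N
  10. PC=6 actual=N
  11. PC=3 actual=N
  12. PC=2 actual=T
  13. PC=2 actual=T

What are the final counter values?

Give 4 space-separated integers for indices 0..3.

Answer: 2 3 3 2

Derivation:
Ev 1: PC=3 idx=3 pred=T actual=N -> ctr[3]=2
Ev 2: PC=0 idx=0 pred=T actual=T -> ctr[0]=3
Ev 3: PC=6 idx=2 pred=T actual=N -> ctr[2]=2
Ev 4: PC=6 idx=2 pred=T actual=T -> ctr[2]=3
Ev 5: PC=0 idx=0 pred=T actual=T -> ctr[0]=3
Ev 6: PC=0 idx=0 pred=T actual=T -> ctr[0]=3
Ev 7: PC=0 idx=0 pred=T actual=N -> ctr[0]=2
Ev 8: PC=3 idx=3 pred=T actual=T -> ctr[3]=3
Ev 9: PC=6 idx=2 pred=T actual=N -> ctr[2]=2
Ev 10: PC=6 idx=2 pred=T actual=N -> ctr[2]=1
Ev 11: PC=3 idx=3 pred=T actual=N -> ctr[3]=2
Ev 12: PC=2 idx=2 pred=N actual=T -> ctr[2]=2
Ev 13: PC=2 idx=2 pred=T actual=T -> ctr[2]=3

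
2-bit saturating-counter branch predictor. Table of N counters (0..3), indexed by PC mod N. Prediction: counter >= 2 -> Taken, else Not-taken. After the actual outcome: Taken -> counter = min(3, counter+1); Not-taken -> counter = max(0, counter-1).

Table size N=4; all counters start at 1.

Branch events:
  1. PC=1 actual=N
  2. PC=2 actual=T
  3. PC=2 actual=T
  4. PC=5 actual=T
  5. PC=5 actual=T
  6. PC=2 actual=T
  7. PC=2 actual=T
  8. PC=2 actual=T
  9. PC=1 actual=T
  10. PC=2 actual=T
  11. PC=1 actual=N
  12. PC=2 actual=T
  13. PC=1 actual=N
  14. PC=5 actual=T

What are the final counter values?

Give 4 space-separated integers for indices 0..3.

Ev 1: PC=1 idx=1 pred=N actual=N -> ctr[1]=0
Ev 2: PC=2 idx=2 pred=N actual=T -> ctr[2]=2
Ev 3: PC=2 idx=2 pred=T actual=T -> ctr[2]=3
Ev 4: PC=5 idx=1 pred=N actual=T -> ctr[1]=1
Ev 5: PC=5 idx=1 pred=N actual=T -> ctr[1]=2
Ev 6: PC=2 idx=2 pred=T actual=T -> ctr[2]=3
Ev 7: PC=2 idx=2 pred=T actual=T -> ctr[2]=3
Ev 8: PC=2 idx=2 pred=T actual=T -> ctr[2]=3
Ev 9: PC=1 idx=1 pred=T actual=T -> ctr[1]=3
Ev 10: PC=2 idx=2 pred=T actual=T -> ctr[2]=3
Ev 11: PC=1 idx=1 pred=T actual=N -> ctr[1]=2
Ev 12: PC=2 idx=2 pred=T actual=T -> ctr[2]=3
Ev 13: PC=1 idx=1 pred=T actual=N -> ctr[1]=1
Ev 14: PC=5 idx=1 pred=N actual=T -> ctr[1]=2

Answer: 1 2 3 1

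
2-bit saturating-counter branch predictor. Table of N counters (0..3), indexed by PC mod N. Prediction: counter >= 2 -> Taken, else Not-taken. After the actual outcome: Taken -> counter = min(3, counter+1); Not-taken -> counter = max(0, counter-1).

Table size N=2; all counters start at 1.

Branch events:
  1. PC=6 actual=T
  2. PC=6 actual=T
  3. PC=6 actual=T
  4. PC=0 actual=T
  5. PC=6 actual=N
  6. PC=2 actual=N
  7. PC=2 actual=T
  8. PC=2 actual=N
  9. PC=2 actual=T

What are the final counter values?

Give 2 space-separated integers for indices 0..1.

Answer: 2 1

Derivation:
Ev 1: PC=6 idx=0 pred=N actual=T -> ctr[0]=2
Ev 2: PC=6 idx=0 pred=T actual=T -> ctr[0]=3
Ev 3: PC=6 idx=0 pred=T actual=T -> ctr[0]=3
Ev 4: PC=0 idx=0 pred=T actual=T -> ctr[0]=3
Ev 5: PC=6 idx=0 pred=T actual=N -> ctr[0]=2
Ev 6: PC=2 idx=0 pred=T actual=N -> ctr[0]=1
Ev 7: PC=2 idx=0 pred=N actual=T -> ctr[0]=2
Ev 8: PC=2 idx=0 pred=T actual=N -> ctr[0]=1
Ev 9: PC=2 idx=0 pred=N actual=T -> ctr[0]=2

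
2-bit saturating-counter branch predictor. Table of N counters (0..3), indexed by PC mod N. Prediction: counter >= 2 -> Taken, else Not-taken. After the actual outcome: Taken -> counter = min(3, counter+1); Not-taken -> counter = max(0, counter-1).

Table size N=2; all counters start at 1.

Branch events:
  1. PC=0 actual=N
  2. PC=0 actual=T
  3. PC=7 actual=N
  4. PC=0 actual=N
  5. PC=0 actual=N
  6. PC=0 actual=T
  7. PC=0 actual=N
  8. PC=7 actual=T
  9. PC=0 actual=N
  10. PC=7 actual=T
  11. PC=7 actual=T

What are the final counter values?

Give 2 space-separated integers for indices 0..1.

Answer: 0 3

Derivation:
Ev 1: PC=0 idx=0 pred=N actual=N -> ctr[0]=0
Ev 2: PC=0 idx=0 pred=N actual=T -> ctr[0]=1
Ev 3: PC=7 idx=1 pred=N actual=N -> ctr[1]=0
Ev 4: PC=0 idx=0 pred=N actual=N -> ctr[0]=0
Ev 5: PC=0 idx=0 pred=N actual=N -> ctr[0]=0
Ev 6: PC=0 idx=0 pred=N actual=T -> ctr[0]=1
Ev 7: PC=0 idx=0 pred=N actual=N -> ctr[0]=0
Ev 8: PC=7 idx=1 pred=N actual=T -> ctr[1]=1
Ev 9: PC=0 idx=0 pred=N actual=N -> ctr[0]=0
Ev 10: PC=7 idx=1 pred=N actual=T -> ctr[1]=2
Ev 11: PC=7 idx=1 pred=T actual=T -> ctr[1]=3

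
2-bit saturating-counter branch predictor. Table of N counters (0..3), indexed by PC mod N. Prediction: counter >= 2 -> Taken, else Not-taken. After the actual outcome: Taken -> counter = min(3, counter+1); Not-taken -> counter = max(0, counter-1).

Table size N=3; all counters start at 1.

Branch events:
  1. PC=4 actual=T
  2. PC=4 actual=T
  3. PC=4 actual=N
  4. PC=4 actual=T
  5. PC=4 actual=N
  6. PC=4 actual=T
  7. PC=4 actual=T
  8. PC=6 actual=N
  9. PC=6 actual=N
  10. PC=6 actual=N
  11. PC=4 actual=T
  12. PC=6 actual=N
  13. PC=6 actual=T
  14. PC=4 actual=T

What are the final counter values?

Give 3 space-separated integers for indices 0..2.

Answer: 1 3 1

Derivation:
Ev 1: PC=4 idx=1 pred=N actual=T -> ctr[1]=2
Ev 2: PC=4 idx=1 pred=T actual=T -> ctr[1]=3
Ev 3: PC=4 idx=1 pred=T actual=N -> ctr[1]=2
Ev 4: PC=4 idx=1 pred=T actual=T -> ctr[1]=3
Ev 5: PC=4 idx=1 pred=T actual=N -> ctr[1]=2
Ev 6: PC=4 idx=1 pred=T actual=T -> ctr[1]=3
Ev 7: PC=4 idx=1 pred=T actual=T -> ctr[1]=3
Ev 8: PC=6 idx=0 pred=N actual=N -> ctr[0]=0
Ev 9: PC=6 idx=0 pred=N actual=N -> ctr[0]=0
Ev 10: PC=6 idx=0 pred=N actual=N -> ctr[0]=0
Ev 11: PC=4 idx=1 pred=T actual=T -> ctr[1]=3
Ev 12: PC=6 idx=0 pred=N actual=N -> ctr[0]=0
Ev 13: PC=6 idx=0 pred=N actual=T -> ctr[0]=1
Ev 14: PC=4 idx=1 pred=T actual=T -> ctr[1]=3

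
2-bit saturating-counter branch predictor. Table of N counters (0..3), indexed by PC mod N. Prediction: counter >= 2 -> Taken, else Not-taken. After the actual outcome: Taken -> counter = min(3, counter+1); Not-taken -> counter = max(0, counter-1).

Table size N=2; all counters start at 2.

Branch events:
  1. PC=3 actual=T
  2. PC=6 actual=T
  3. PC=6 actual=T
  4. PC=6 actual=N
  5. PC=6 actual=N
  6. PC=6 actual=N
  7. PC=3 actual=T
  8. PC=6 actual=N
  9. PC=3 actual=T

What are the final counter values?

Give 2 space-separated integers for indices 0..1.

Answer: 0 3

Derivation:
Ev 1: PC=3 idx=1 pred=T actual=T -> ctr[1]=3
Ev 2: PC=6 idx=0 pred=T actual=T -> ctr[0]=3
Ev 3: PC=6 idx=0 pred=T actual=T -> ctr[0]=3
Ev 4: PC=6 idx=0 pred=T actual=N -> ctr[0]=2
Ev 5: PC=6 idx=0 pred=T actual=N -> ctr[0]=1
Ev 6: PC=6 idx=0 pred=N actual=N -> ctr[0]=0
Ev 7: PC=3 idx=1 pred=T actual=T -> ctr[1]=3
Ev 8: PC=6 idx=0 pred=N actual=N -> ctr[0]=0
Ev 9: PC=3 idx=1 pred=T actual=T -> ctr[1]=3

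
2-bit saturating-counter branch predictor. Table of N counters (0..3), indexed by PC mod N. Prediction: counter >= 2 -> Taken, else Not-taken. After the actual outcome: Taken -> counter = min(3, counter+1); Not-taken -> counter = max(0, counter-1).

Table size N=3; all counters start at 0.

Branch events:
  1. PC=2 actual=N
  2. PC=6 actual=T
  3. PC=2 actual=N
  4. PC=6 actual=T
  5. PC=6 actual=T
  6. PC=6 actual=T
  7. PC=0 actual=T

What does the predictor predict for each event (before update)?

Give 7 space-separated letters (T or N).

Answer: N N N N T T T

Derivation:
Ev 1: PC=2 idx=2 pred=N actual=N -> ctr[2]=0
Ev 2: PC=6 idx=0 pred=N actual=T -> ctr[0]=1
Ev 3: PC=2 idx=2 pred=N actual=N -> ctr[2]=0
Ev 4: PC=6 idx=0 pred=N actual=T -> ctr[0]=2
Ev 5: PC=6 idx=0 pred=T actual=T -> ctr[0]=3
Ev 6: PC=6 idx=0 pred=T actual=T -> ctr[0]=3
Ev 7: PC=0 idx=0 pred=T actual=T -> ctr[0]=3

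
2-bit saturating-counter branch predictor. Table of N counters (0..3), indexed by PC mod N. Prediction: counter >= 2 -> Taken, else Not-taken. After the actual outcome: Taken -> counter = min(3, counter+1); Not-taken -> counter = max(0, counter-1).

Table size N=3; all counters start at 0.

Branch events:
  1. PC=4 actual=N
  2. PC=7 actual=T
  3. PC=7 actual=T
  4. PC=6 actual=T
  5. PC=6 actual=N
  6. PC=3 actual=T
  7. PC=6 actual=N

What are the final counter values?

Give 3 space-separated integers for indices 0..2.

Ev 1: PC=4 idx=1 pred=N actual=N -> ctr[1]=0
Ev 2: PC=7 idx=1 pred=N actual=T -> ctr[1]=1
Ev 3: PC=7 idx=1 pred=N actual=T -> ctr[1]=2
Ev 4: PC=6 idx=0 pred=N actual=T -> ctr[0]=1
Ev 5: PC=6 idx=0 pred=N actual=N -> ctr[0]=0
Ev 6: PC=3 idx=0 pred=N actual=T -> ctr[0]=1
Ev 7: PC=6 idx=0 pred=N actual=N -> ctr[0]=0

Answer: 0 2 0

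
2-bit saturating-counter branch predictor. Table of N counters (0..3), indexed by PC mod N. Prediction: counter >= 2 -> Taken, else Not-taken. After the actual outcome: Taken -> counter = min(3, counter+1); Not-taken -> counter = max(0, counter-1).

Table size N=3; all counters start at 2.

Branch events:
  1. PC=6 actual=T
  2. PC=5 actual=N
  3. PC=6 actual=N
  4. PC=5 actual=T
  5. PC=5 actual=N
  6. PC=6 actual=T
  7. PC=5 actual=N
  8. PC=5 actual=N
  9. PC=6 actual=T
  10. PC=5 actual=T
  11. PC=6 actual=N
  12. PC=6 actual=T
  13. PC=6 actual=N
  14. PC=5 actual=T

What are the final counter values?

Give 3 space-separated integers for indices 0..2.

Answer: 2 2 2

Derivation:
Ev 1: PC=6 idx=0 pred=T actual=T -> ctr[0]=3
Ev 2: PC=5 idx=2 pred=T actual=N -> ctr[2]=1
Ev 3: PC=6 idx=0 pred=T actual=N -> ctr[0]=2
Ev 4: PC=5 idx=2 pred=N actual=T -> ctr[2]=2
Ev 5: PC=5 idx=2 pred=T actual=N -> ctr[2]=1
Ev 6: PC=6 idx=0 pred=T actual=T -> ctr[0]=3
Ev 7: PC=5 idx=2 pred=N actual=N -> ctr[2]=0
Ev 8: PC=5 idx=2 pred=N actual=N -> ctr[2]=0
Ev 9: PC=6 idx=0 pred=T actual=T -> ctr[0]=3
Ev 10: PC=5 idx=2 pred=N actual=T -> ctr[2]=1
Ev 11: PC=6 idx=0 pred=T actual=N -> ctr[0]=2
Ev 12: PC=6 idx=0 pred=T actual=T -> ctr[0]=3
Ev 13: PC=6 idx=0 pred=T actual=N -> ctr[0]=2
Ev 14: PC=5 idx=2 pred=N actual=T -> ctr[2]=2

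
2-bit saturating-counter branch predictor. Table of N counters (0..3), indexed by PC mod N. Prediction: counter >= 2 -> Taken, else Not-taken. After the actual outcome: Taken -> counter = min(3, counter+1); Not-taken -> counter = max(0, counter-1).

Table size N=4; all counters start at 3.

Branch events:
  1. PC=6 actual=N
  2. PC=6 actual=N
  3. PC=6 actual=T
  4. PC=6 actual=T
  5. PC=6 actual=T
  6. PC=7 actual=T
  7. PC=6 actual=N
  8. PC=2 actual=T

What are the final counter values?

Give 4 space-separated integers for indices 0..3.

Answer: 3 3 3 3

Derivation:
Ev 1: PC=6 idx=2 pred=T actual=N -> ctr[2]=2
Ev 2: PC=6 idx=2 pred=T actual=N -> ctr[2]=1
Ev 3: PC=6 idx=2 pred=N actual=T -> ctr[2]=2
Ev 4: PC=6 idx=2 pred=T actual=T -> ctr[2]=3
Ev 5: PC=6 idx=2 pred=T actual=T -> ctr[2]=3
Ev 6: PC=7 idx=3 pred=T actual=T -> ctr[3]=3
Ev 7: PC=6 idx=2 pred=T actual=N -> ctr[2]=2
Ev 8: PC=2 idx=2 pred=T actual=T -> ctr[2]=3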